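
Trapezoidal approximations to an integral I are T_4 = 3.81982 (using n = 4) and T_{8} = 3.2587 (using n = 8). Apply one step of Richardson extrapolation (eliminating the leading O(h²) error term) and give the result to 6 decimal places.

3.071660

R = (4·T_{8} − T_4) / 3 = (4·3.2587 − 3.81982)/3 = (9.21498)/3 = 3.071660.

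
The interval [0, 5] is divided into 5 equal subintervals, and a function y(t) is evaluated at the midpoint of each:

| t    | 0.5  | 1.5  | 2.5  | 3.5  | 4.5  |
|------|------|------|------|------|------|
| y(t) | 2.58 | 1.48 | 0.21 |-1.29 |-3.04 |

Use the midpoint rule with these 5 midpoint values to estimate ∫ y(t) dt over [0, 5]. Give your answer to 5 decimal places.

h = 1, n = 5.
h·[y(m₁) + y(m₂) + y(m₃) + y(m₄) + y(m₅)] = 1·(-0.06) = -0.06000.

-0.06000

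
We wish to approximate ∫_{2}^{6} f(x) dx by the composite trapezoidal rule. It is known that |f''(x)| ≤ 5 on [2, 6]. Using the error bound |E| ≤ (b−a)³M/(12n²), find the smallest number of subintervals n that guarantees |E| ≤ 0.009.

Need 320/(12n²) ≤ 0.009.
n² ≥ 320/(12·0.009) = 2962.96 ⇒ n ≥ 54.4331, so the smallest n is 55.

55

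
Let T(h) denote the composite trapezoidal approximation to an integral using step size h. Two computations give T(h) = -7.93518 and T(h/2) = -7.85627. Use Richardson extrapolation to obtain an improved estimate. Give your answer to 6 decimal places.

R = (4·T(h/2) − T(h)) / 3 = (4·(-7.85627) − (-7.93518))/3 = (-23.48990)/3 = -7.829967.

-7.829967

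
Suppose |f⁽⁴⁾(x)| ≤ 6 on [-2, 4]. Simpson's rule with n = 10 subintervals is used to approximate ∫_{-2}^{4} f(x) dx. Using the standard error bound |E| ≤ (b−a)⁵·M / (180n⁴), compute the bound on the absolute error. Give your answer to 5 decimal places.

|E| ≤ (6)⁵·6 / (180·10⁴) = 46656/1800000 = 0.02592.

0.02592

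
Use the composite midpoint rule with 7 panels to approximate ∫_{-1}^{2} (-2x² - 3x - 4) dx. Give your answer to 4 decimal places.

h = (2 − (-1))/7 = 0.428571.
Midpoints m₁,…,m₇ = -0.785714, -0.357143, 0.071429, 0.5, 0.928571, 1.357143, 1.785714.
f(m₁)=-2.877551, f(m₂)=-3.183673, f(m₃)=-4.224490, f(m₄)=-6, f(m₅)=-8.510204, f(m₆)=-11.755102, f(m₇)=-15.734694.
h·[f(m₁) + f(m₂) + f(m₃) + f(m₄) + f(m₅) + f(m₆) + f(m₇)] = 0.428571·(-52.285714) = -22.4082.

-22.4082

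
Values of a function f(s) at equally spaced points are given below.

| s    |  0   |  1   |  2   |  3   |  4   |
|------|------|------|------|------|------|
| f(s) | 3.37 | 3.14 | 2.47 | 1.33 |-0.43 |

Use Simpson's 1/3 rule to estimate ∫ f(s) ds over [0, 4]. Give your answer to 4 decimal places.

8.5867

h = 1, n = 4.
(h/3)·[y₀ + 4y₁ + 2y₂ + 4y₃ + y₄] = 0.333333·(25.76) = 8.5867.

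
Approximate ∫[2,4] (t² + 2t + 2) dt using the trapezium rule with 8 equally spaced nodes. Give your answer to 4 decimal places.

h = (4 − 2)/7 = 0.285714.
Nodes t₀,…,t₇ = 2, 2.285714, 2.571429, 2.857143, 3.142857, 3.428571, 3.714286, 4.
f(t) = t² + 2t + 2: f₀=10, f₁=11.795918, f₂=13.755102, f₃=15.877551, f₄=18.163265, f₅=20.612245, f₆=23.224490, f₇=26.
(h/2)·[f₀ + 2f₁ + 2f₂ + 2f₃ + 2f₄ + 2f₅ + 2f₆ + f₇] = 0.142857·(242.857143) = 34.6939.

34.6939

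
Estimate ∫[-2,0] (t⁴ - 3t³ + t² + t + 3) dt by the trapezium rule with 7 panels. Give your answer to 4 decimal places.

25.5560

h = (0 − (-2))/7 = 0.285714.
Nodes t₀,…,t₇ = -2, -1.714286, -1.428571, -1.142857, -0.857143, -0.571429, -0.285714, 0.
f(t) = t⁴ - 3t³ + t² + t + 3: f₀=45, f₁=27.974594, f₂=16.523532, f₃=9.347355, f₄=5.306539, f₅=3.421491, f₆=2.872553, f₇=3.
(h/2)·[f₀ + 2f₁ + 2f₂ + 2f₃ + 2f₄ + 2f₅ + 2f₆ + f₇] = 0.142857·(178.892128) = 25.5560.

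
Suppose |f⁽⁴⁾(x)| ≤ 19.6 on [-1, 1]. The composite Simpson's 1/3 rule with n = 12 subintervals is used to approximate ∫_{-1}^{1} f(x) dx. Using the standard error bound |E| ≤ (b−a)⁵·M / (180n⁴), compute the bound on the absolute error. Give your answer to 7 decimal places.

0.0001680

|E| ≤ (2)⁵·19.6 / (180·12⁴) = 627.2/3732480 = 0.0001680.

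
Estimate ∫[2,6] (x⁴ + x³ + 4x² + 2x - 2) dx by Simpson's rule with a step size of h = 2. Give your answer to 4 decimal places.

2178.6667

h = (6 − 2)/2 = 2.
Nodes x₀,…,x₂ = 2, 4, 6.
f(x) = x⁴ + x³ + 4x² + 2x - 2: f₀=42, f₁=390, f₂=1666.
(h/3)·[f₀ + 4f₁ + f₂] = 0.666667·(3268) = 2178.6667.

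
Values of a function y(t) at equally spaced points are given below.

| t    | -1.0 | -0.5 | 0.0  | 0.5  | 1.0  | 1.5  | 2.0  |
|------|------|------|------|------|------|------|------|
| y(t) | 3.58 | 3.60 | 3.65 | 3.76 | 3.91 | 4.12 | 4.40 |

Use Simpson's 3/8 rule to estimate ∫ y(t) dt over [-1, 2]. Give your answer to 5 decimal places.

h = 0.5, n = 6.
(3h/8)·[y₀ + 3y₁ + 3y₂ + 2y₃ + 3y₄ + 3y₅ + y₆] = 0.1875·(61.34) = 11.50125.

11.50125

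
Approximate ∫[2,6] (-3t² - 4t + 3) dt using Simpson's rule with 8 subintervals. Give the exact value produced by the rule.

h = (6 − 2)/8 = 0.5.
Nodes t₀,…,t₈ = 2, 2.5, 3, 3.5, 4, 4.5, 5, 5.5, 6.
f(t) = -3t² - 4t + 3: f₀=-17, f₁=-25.75, f₂=-36, f₃=-47.75, f₄=-61, f₅=-75.75, f₆=-92, f₇=-109.75, f₈=-129.
(h/3)·[f₀ + 4f₁ + 2f₂ + 4f₃ + 2f₄ + 4f₅ + 2f₆ + 4f₇ + f₈] = 0.166667·(-1560) = -260.

-260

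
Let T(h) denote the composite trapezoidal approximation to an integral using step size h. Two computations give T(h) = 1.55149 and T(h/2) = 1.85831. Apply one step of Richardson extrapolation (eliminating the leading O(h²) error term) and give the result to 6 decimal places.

1.960583

R = (4·T(h/2) − T(h)) / 3 = (4·1.85831 − 1.55149)/3 = (5.88175)/3 = 1.960583.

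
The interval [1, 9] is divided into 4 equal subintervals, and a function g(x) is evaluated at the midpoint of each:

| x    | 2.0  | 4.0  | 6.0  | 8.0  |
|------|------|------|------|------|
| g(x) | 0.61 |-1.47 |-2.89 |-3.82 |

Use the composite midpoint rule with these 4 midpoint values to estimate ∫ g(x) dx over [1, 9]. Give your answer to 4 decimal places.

h = 2, n = 4.
h·[y(m₁) + y(m₂) + y(m₃) + y(m₄)] = 2·(-7.57) = -15.1400.

-15.1400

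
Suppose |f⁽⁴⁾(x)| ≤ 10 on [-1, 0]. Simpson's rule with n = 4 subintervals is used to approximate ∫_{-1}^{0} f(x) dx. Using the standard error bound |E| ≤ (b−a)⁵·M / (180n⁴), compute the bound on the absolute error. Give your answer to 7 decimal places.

|E| ≤ (1)⁵·10 / (180·4⁴) = 10/46080 = 0.0002170.

0.0002170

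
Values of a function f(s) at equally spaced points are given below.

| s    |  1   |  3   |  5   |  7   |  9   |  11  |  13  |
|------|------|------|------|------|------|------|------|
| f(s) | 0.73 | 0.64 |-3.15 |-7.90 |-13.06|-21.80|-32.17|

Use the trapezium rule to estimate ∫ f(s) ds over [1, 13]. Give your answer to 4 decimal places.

h = 2, n = 6.
(h/2)·[y₀ + 2y₁ + 2y₂ + 2y₃ + 2y₄ + 2y₅ + y₆] = 1·(-121.98) = -121.9800.

-121.9800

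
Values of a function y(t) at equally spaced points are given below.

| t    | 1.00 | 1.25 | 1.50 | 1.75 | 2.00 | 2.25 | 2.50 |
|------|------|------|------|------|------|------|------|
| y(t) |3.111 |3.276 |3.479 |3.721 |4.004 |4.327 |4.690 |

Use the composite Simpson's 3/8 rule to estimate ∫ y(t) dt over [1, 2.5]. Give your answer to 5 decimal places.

h = 0.25, n = 6.
(3h/8)·[y₀ + 3y₁ + 3y₂ + 2y₃ + 3y₄ + 3y₅ + y₆] = 0.09375·(60.501) = 5.67197.

5.67197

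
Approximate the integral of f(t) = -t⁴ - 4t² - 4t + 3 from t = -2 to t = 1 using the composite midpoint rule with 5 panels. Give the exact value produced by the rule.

-2.71134

h = (1 − (-2))/5 = 0.6.
Midpoints m₁,…,m₅ = -1.7, -1.1, -0.5, 0.1, 0.7.
f(m₁)=-10.1121, f(m₂)=1.0959, f(m₃)=3.9375, f(m₄)=2.5599, f(m₅)=-2.0001.
h·[f(m₁) + f(m₂) + f(m₃) + f(m₄) + f(m₅)] = 0.6·(-4.5189) = -2.71134.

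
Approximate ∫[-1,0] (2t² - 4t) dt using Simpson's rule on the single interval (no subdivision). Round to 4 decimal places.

2.6667

S = (b−a)/6 · [f(-1) + 4f(-0.5) + f(0)] = 0.166667·[6 + 4·2.5 + 0] = 2.6667.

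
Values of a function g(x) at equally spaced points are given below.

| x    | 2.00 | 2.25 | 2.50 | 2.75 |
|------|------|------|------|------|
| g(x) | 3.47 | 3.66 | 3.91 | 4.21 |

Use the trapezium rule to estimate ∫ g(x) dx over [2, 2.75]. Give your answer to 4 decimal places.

h = 0.25, n = 3.
(h/2)·[y₀ + 2y₁ + 2y₂ + y₃] = 0.125·(22.82) = 2.8525.

2.8525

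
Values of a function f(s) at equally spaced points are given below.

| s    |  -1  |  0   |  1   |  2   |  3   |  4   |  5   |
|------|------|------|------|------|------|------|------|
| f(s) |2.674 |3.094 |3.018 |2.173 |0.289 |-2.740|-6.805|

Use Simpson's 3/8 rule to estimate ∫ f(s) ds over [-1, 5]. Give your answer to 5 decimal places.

h = 1, n = 6.
(3h/8)·[y₀ + 3y₁ + 3y₂ + 2y₃ + 3y₄ + 3y₅ + y₆] = 0.375·(11.198) = 4.19925.

4.19925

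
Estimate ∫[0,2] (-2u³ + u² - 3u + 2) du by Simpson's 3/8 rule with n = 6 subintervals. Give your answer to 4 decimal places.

-7.3333

h = (2 − 0)/6 = 0.333333.
Nodes u₀,…,u₆ = 0, 0.333333, 0.666667, 1, 1.333333, 1.666667, 2.
f(u) = -2u³ + u² - 3u + 2: f₀=2, f₁=1.037037, f₂=-0.148148, f₃=-2, f₄=-4.962963, f₅=-9.481481, f₆=-16.
(3h/8)·[f₀ + 3f₁ + 3f₂ + 2f₃ + 3f₄ + 3f₅ + f₆] = 0.125·(-58.666667) = -7.3333.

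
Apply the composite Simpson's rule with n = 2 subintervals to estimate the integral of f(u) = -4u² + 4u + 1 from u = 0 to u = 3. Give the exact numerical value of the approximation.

h = (3 − 0)/2 = 1.5.
Nodes u₀,…,u₂ = 0, 1.5, 3.
f(u) = -4u² + 4u + 1: f₀=1, f₁=-2, f₂=-23.
(h/3)·[f₀ + 4f₁ + f₂] = 0.5·(-30) = -15.

-15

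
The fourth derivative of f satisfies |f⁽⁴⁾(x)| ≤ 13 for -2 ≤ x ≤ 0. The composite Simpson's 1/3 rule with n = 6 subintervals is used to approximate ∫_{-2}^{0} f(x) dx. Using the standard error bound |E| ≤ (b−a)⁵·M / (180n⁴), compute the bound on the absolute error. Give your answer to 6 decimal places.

|E| ≤ (2)⁵·13 / (180·6⁴) = 416/233280 = 0.001783.

0.001783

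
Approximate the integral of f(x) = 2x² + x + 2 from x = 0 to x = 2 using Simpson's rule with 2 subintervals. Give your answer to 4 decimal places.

11.3333

h = (2 − 0)/2 = 1.
Nodes x₀,…,x₂ = 0, 1, 2.
f(x) = 2x² + x + 2: f₀=2, f₁=5, f₂=12.
(h/3)·[f₀ + 4f₁ + f₂] = 0.333333·(34) = 11.3333.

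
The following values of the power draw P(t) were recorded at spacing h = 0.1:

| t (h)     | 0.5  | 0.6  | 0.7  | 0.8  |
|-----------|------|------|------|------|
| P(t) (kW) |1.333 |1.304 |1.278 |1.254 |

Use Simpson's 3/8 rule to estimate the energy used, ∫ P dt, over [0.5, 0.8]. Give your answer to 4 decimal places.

h = 0.1, n = 3.
(3h/8)·[y₀ + 3y₁ + 3y₂ + y₃] = 0.0375·(10.333) = 0.3875.

0.3875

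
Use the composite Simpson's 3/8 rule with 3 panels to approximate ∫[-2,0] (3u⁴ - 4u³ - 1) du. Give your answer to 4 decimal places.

33.5556

h = (0 − (-2))/3 = 0.666667.
Nodes u₀,…,u₃ = -2, -1.333333, -0.666667, 0.
f(u) = 3u⁴ - 4u³ - 1: f₀=79, f₁=17.962963, f₂=0.777778, f₃=-1.
(3h/8)·[f₀ + 3f₁ + 3f₂ + f₃] = 0.25·(134.222222) = 33.5556.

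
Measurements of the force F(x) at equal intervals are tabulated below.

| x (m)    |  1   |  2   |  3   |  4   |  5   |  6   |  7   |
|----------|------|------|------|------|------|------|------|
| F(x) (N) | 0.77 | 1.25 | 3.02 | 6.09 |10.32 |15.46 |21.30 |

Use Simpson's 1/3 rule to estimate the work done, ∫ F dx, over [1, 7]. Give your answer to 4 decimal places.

h = 1, n = 6.
(h/3)·[y₀ + 4y₁ + 2y₂ + 4y₃ + 2y₄ + 4y₅ + y₆] = 0.333333·(139.95) = 46.6500.

46.6500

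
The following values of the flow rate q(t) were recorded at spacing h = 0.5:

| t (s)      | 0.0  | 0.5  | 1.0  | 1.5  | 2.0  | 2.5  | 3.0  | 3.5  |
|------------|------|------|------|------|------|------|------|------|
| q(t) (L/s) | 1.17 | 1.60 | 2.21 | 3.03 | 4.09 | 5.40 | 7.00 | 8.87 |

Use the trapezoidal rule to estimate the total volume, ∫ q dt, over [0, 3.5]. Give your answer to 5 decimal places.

h = 0.5, n = 7.
(h/2)·[y₀ + 2y₁ + 2y₂ + 2y₃ + 2y₄ + 2y₅ + 2y₆ + y₇] = 0.25·(56.70) = 14.17500.

14.17500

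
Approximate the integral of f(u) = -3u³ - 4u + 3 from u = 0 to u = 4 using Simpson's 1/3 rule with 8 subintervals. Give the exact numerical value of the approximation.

h = (4 − 0)/8 = 0.5.
Nodes u₀,…,u₈ = 0, 0.5, 1, 1.5, 2, 2.5, 3, 3.5, 4.
f(u) = -3u³ - 4u + 3: f₀=3, f₁=0.625, f₂=-4, f₃=-13.125, f₄=-29, f₅=-53.875, f₆=-90, f₇=-139.625, f₈=-205.
(h/3)·[f₀ + 4f₁ + 2f₂ + 4f₃ + 2f₄ + 4f₅ + 2f₆ + 4f₇ + f₈] = 0.166667·(-1272) = -212.

-212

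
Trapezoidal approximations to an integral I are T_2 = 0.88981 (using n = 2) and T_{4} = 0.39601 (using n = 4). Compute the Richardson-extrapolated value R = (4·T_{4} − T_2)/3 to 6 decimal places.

0.231410

R = (4·T_{4} − T_2) / 3 = (4·0.39601 − 0.88981)/3 = (0.69423)/3 = 0.231410.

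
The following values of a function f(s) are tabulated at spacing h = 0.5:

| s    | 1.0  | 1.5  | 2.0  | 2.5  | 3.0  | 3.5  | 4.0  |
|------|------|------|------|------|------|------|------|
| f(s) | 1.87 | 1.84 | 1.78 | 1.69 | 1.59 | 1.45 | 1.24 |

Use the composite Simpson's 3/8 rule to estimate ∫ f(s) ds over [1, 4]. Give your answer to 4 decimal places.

4.9631

h = 0.5, n = 6.
(3h/8)·[y₀ + 3y₁ + 3y₂ + 2y₃ + 3y₄ + 3y₅ + y₆] = 0.1875·(26.47) = 4.9631.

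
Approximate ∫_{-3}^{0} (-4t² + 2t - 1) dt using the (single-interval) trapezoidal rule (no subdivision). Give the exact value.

T = (b−a)/2 · [f(-3) + f(0)] = 1.5·[(-43) + (-1)] = -66.

-66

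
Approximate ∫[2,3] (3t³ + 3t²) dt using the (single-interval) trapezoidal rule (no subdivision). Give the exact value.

72

T = (b−a)/2 · [f(2) + f(3)] = 0.5·[36 + 108] = 72.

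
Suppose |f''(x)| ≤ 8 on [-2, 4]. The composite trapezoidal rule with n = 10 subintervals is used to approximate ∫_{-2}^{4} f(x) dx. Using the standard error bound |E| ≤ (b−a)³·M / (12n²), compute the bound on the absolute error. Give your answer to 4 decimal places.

1.4400

|E| ≤ (6)³·8 / (12·10²) = 1728/1200 = 1.4400.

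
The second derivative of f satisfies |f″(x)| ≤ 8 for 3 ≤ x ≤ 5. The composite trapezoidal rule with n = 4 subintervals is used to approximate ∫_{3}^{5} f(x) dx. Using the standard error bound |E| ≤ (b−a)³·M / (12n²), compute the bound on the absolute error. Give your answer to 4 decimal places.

|E| ≤ (2)³·8 / (12·4²) = 64/192 = 0.3333.

0.3333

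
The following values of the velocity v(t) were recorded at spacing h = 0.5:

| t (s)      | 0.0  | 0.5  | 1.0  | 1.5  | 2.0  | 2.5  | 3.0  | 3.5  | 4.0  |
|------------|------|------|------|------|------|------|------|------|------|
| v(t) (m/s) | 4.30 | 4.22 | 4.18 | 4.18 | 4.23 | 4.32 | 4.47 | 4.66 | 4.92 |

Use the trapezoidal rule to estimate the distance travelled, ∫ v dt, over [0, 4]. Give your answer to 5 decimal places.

17.43500

h = 0.5, n = 8.
(h/2)·[y₀ + 2y₁ + 2y₂ + 2y₃ + 2y₄ + 2y₅ + 2y₆ + 2y₇ + y₈] = 0.25·(69.74) = 17.43500.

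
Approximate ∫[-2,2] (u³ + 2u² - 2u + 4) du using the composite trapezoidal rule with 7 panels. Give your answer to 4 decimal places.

h = (2 − (-2))/7 = 0.571429.
Nodes u₀,…,u₇ = -2, -1.428571, -0.857143, -0.285714, 0.285714, 0.857143, 1.428571, 2.
f(u) = u³ + 2u² - 2u + 4: f₀=8, f₁=8.023324, f₂=6.553936, f₃=4.711370, f₄=3.615160, f₅=4.384840, f₆=8.139942, f₇=16.
(h/2)·[f₀ + 2f₁ + 2f₂ + 2f₃ + 2f₄ + 2f₅ + 2f₆ + f₇] = 0.285714·(94.857143) = 27.1020.

27.1020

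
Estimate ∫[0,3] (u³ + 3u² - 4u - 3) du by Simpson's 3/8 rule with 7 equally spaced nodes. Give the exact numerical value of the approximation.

20.25

h = (3 − 0)/6 = 0.5.
Nodes u₀,…,u₆ = 0, 0.5, 1, 1.5, 2, 2.5, 3.
f(u) = u³ + 3u² - 4u - 3: f₀=-3, f₁=-4.125, f₂=-3, f₃=1.125, f₄=9, f₅=21.375, f₆=39.
(3h/8)·[f₀ + 3f₁ + 3f₂ + 2f₃ + 3f₄ + 3f₅ + f₆] = 0.1875·(108) = 20.25.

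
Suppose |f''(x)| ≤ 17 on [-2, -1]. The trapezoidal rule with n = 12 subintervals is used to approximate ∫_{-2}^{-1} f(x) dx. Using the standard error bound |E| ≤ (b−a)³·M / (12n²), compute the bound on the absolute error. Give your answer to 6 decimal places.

|E| ≤ (1)³·17 / (12·12²) = 17/1728 = 0.009838.

0.009838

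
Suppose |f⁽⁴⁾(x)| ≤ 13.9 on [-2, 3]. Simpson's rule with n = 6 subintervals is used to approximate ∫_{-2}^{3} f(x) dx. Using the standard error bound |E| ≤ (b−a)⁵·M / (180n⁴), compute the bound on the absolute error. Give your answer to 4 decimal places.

|E| ≤ (5)⁵·13.9 / (180·6⁴) = 43437.5/233280 = 0.1862.

0.1862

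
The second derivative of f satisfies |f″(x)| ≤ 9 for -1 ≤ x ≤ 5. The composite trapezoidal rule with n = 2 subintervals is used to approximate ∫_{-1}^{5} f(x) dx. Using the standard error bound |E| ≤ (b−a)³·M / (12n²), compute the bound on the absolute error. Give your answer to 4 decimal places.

|E| ≤ (6)³·9 / (12·2²) = 1944/48 = 40.5000.

40.5000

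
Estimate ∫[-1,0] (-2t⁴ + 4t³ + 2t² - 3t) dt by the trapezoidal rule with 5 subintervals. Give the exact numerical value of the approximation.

0.71344

h = (0 − (-1))/5 = 0.2.
Nodes t₀,…,t₅ = -1, -0.8, -0.6, -0.4, -0.2, 0.
f(t) = -2t⁴ + 4t³ + 2t² - 3t: f₀=-1, f₁=0.8128, f₂=1.3968, f₃=1.2128, f₄=0.6448, f₅=0.
(h/2)·[f₀ + 2f₁ + 2f₂ + 2f₃ + 2f₄ + f₅] = 0.1·(7.1344) = 0.71344.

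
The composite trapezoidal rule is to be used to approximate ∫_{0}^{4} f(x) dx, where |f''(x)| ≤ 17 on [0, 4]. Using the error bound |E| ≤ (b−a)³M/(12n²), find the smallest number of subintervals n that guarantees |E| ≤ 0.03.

55

Need 1088/(12n²) ≤ 0.03.
n² ≥ 1088/(12·0.03) = 3022.22 ⇒ n ≥ 54.9747, so the smallest n is 55.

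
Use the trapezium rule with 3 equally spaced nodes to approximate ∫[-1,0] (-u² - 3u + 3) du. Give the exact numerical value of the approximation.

h = (0 − (-1))/2 = 0.5.
Nodes u₀,…,u₂ = -1, -0.5, 0.
f(u) = -u² - 3u + 3: f₀=5, f₁=4.25, f₂=3.
(h/2)·[f₀ + 2f₁ + f₂] = 0.25·(16.5) = 4.125.

4.125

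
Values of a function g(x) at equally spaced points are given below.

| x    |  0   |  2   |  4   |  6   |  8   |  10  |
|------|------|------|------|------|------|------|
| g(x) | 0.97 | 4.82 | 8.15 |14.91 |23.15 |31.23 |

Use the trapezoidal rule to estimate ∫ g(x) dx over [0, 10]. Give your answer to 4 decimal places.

134.2600

h = 2, n = 5.
(h/2)·[y₀ + 2y₁ + 2y₂ + 2y₃ + 2y₄ + y₅] = 1·(134.26) = 134.2600.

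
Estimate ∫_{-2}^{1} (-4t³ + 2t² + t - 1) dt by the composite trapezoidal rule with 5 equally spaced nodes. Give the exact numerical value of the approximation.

18.75

h = (1 − (-2))/4 = 0.75.
Nodes t₀,…,t₄ = -2, -1.25, -0.5, 0.25, 1.
f(t) = -4t³ + 2t² + t - 1: f₀=37, f₁=8.6875, f₂=-0.5, f₃=-0.6875, f₄=-2.
(h/2)·[f₀ + 2f₁ + 2f₂ + 2f₃ + f₄] = 0.375·(50) = 18.75.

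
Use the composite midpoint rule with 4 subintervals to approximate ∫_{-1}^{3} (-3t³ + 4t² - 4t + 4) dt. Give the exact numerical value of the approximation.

h = (3 − (-1))/4 = 1.
Midpoints m₁,…,m₄ = -0.5, 0.5, 1.5, 2.5.
f(m₁)=7.375, f(m₂)=2.625, f(m₃)=-3.125, f(m₄)=-27.875.
h·[f(m₁) + f(m₂) + f(m₃) + f(m₄)] = 1·(-21) = -21.

-21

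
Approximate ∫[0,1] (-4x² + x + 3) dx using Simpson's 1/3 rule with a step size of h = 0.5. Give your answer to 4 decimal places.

2.1667

h = (1 − 0)/2 = 0.5.
Nodes x₀,…,x₂ = 0, 0.5, 1.
f(x) = -4x² + x + 3: f₀=3, f₁=2.5, f₂=0.
(h/3)·[f₀ + 4f₁ + f₂] = 0.166667·(13) = 2.1667.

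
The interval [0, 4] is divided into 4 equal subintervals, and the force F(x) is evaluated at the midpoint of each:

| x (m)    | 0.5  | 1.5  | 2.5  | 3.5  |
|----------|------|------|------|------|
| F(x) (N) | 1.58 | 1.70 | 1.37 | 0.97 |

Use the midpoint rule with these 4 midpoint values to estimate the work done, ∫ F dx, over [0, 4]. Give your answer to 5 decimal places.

5.62000

h = 1, n = 4.
h·[y(m₁) + y(m₂) + y(m₃) + y(m₄)] = 1·(5.62) = 5.62000.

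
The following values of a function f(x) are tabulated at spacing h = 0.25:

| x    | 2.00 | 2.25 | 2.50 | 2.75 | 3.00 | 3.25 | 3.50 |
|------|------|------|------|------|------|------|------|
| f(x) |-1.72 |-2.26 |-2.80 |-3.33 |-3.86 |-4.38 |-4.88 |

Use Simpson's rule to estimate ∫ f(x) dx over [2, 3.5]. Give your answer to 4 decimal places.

-4.9833

h = 0.25, n = 6.
(h/3)·[y₀ + 4y₁ + 2y₂ + 4y₃ + 2y₄ + 4y₅ + y₆] = 0.083333·(-59.80) = -4.9833.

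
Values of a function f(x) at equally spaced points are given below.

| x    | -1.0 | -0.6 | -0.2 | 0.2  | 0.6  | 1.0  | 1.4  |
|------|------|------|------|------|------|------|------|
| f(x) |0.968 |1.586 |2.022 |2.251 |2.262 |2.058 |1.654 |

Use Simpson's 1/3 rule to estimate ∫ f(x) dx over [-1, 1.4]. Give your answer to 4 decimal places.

4.6360

h = 0.4, n = 6.
(h/3)·[y₀ + 4y₁ + 2y₂ + 4y₃ + 2y₄ + 4y₅ + y₆] = 0.133333·(34.770) = 4.6360.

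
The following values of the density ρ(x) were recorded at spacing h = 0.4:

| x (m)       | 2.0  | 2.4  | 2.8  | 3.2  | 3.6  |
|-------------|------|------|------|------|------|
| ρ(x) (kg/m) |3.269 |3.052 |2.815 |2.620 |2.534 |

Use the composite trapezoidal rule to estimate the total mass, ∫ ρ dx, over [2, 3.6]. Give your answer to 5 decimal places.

h = 0.4, n = 4.
(h/2)·[y₀ + 2y₁ + 2y₂ + 2y₃ + y₄] = 0.2·(22.777) = 4.55540.

4.55540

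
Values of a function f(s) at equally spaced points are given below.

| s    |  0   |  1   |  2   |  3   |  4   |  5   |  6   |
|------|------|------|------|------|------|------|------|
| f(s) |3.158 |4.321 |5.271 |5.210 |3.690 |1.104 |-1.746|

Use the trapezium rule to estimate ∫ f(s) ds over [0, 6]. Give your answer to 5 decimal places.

h = 1, n = 6.
(h/2)·[y₀ + 2y₁ + 2y₂ + 2y₃ + 2y₄ + 2y₅ + y₆] = 0.5·(40.604) = 20.30200.

20.30200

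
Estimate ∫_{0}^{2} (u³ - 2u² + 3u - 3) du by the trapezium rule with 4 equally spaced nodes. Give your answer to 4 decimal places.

-1.1852

h = (2 − 0)/3 = 0.666667.
Nodes u₀,…,u₃ = 0, 0.666667, 1.333333, 2.
f(u) = u³ - 2u² + 3u - 3: f₀=-3, f₁=-1.592593, f₂=-0.185185, f₃=3.
(h/2)·[f₀ + 2f₁ + 2f₂ + f₃] = 0.333333·(-3.555556) = -1.1852.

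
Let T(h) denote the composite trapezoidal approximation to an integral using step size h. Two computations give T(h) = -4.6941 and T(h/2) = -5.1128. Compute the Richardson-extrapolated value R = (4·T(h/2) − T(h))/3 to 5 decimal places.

R = (4·T(h/2) − T(h)) / 3 = (4·(-5.1128) − (-4.6941))/3 = (-15.7571)/3 = -5.25237.

-5.25237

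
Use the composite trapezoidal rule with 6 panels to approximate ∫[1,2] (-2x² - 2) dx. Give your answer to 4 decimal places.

h = (2 − 1)/6 = 0.166667.
Nodes x₀,…,x₆ = 1, 1.166667, 1.333333, 1.5, 1.666667, 1.833333, 2.
f(x) = -2x² - 2: f₀=-4, f₁=-4.722222, f₂=-5.555556, f₃=-6.5, f₄=-7.555556, f₅=-8.722222, f₆=-10.
(h/2)·[f₀ + 2f₁ + 2f₂ + 2f₃ + 2f₄ + 2f₅ + f₆] = 0.083333·(-80.111111) = -6.6759.

-6.6759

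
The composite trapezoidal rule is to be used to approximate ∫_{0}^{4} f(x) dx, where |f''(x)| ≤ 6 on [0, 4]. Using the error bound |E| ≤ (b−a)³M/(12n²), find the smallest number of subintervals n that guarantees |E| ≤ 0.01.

57

Need 384/(12n²) ≤ 0.01.
n² ≥ 384/(12·0.01) = 3200 ⇒ n ≥ 56.5685, so the smallest n is 57.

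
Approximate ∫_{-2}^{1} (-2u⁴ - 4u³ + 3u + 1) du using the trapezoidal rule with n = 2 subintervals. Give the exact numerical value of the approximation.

-5.4375

h = (1 − (-2))/2 = 1.5.
Nodes u₀,…,u₂ = -2, -0.5, 1.
f(u) = -2u⁴ - 4u³ + 3u + 1: f₀=-5, f₁=-0.125, f₂=-2.
(h/2)·[f₀ + 2f₁ + f₂] = 0.75·(-7.25) = -5.4375.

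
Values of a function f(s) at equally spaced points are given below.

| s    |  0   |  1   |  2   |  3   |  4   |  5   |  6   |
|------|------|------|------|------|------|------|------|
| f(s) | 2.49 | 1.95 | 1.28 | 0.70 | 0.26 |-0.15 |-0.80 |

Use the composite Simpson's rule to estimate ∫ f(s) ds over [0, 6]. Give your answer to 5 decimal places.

h = 1, n = 6.
(h/3)·[y₀ + 4y₁ + 2y₂ + 4y₃ + 2y₄ + 4y₅ + y₆] = 0.333333·(14.77) = 4.92333.

4.92333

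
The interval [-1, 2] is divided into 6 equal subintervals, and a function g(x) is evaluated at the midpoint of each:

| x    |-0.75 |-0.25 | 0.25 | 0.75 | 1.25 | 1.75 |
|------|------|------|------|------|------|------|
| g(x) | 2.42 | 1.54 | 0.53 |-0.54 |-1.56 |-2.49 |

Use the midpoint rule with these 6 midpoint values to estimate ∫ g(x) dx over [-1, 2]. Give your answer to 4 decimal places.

-0.0500

h = 0.5, n = 6.
h·[y(m₁) + y(m₂) + y(m₃) + y(m₄) + y(m₅) + y(m₆)] = 0.5·(-0.10) = -0.0500.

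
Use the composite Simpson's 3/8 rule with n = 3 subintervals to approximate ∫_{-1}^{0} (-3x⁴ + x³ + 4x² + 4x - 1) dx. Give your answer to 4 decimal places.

h = (0 − (-1))/3 = 0.333333.
Nodes x₀,…,x₃ = -1, -0.666667, -0.333333, 0.
f(x) = -3x⁴ + x³ + 4x² + 4x - 1: f₀=-5, f₁=-2.777778, f₂=-1.962963, f₃=-1.
(3h/8)·[f₀ + 3f₁ + 3f₂ + f₃] = 0.125·(-20.222222) = -2.5278.

-2.5278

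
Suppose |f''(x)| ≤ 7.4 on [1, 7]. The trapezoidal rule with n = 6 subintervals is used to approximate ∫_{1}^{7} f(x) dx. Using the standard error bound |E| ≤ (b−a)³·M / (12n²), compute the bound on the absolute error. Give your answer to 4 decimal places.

3.7000

|E| ≤ (6)³·7.4 / (12·6²) = 1598.4/432 = 3.7000.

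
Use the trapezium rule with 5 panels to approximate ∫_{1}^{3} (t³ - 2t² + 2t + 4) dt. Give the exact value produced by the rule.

18.88

h = (3 − 1)/5 = 0.4.
Nodes t₀,…,t₅ = 1, 1.4, 1.8, 2.2, 2.6, 3.
f(t) = t³ - 2t² + 2t + 4: f₀=5, f₁=5.624, f₂=6.952, f₃=9.368, f₄=13.256, f₅=19.
(h/2)·[f₀ + 2f₁ + 2f₂ + 2f₃ + 2f₄ + f₅] = 0.2·(94.4) = 18.88.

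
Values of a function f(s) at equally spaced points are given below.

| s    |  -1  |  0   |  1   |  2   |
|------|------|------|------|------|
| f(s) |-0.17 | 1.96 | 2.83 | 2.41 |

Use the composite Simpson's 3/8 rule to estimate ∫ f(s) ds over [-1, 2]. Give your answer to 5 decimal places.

h = 1, n = 3.
(3h/8)·[y₀ + 3y₁ + 3y₂ + y₃] = 0.375·(16.61) = 6.22875.

6.22875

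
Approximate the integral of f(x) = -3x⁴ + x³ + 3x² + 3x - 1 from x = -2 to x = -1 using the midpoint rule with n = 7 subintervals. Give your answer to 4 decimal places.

-20.7761

h = (-1 − (-2))/7 = 0.142857.
Midpoints m₁,…,m₇ = -1.928571, -1.785714, -1.642857, -1.5, -1.357143, -1.214286, -1.071429.
f(m₁)=-44.302192, f(m₂)=-32.989926, f(m₃)=-24.119143, f(m₄)=-17.3125, f(m₅)=-12.222642, f(m₆)=-8.532200, f(m₇)=-5.953795.
h·[f(m₁) + f(m₂) + f(m₃) + f(m₄) + f(m₅) + f(m₆) + f(m₇)] = 0.142857·(-145.432398) = -20.7761.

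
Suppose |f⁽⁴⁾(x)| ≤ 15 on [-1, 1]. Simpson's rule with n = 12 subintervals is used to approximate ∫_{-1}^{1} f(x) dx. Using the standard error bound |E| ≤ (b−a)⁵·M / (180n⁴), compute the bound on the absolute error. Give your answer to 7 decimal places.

0.0001286

|E| ≤ (2)⁵·15 / (180·12⁴) = 480/3732480 = 0.0001286.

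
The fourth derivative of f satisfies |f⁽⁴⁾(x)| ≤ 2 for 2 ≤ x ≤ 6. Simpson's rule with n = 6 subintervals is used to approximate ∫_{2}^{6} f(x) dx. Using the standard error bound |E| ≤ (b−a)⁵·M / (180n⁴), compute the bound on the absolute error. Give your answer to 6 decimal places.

|E| ≤ (4)⁵·2 / (180·6⁴) = 2048/233280 = 0.008779.

0.008779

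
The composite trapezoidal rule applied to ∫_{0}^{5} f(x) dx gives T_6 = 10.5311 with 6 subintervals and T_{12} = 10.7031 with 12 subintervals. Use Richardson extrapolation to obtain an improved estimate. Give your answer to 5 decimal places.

10.76043

R = (4·T_{12} − T_6) / 3 = (4·10.7031 − 10.5311)/3 = (32.2813)/3 = 10.76043.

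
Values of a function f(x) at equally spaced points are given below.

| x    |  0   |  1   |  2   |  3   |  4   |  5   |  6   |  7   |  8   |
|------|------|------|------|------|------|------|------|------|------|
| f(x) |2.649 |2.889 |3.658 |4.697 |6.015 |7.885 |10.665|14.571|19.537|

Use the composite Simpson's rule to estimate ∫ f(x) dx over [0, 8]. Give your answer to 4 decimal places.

61.0100

h = 1, n = 8.
(h/3)·[y₀ + 4y₁ + 2y₂ + 4y₃ + 2y₄ + 4y₅ + 2y₆ + 4y₇ + y₈] = 0.333333·(183.030) = 61.0100.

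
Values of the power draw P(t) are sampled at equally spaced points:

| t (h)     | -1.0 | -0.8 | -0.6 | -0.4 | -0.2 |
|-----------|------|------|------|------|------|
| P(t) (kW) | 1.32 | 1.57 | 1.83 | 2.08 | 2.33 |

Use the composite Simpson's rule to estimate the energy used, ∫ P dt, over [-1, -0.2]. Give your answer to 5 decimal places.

1.46067

h = 0.2, n = 4.
(h/3)·[y₀ + 4y₁ + 2y₂ + 4y₃ + y₄] = 0.066667·(21.91) = 1.46067.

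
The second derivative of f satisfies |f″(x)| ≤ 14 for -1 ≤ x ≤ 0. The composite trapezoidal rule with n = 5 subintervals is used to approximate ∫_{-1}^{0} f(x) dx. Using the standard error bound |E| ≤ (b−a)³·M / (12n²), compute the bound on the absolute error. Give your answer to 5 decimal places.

|E| ≤ (1)³·14 / (12·5²) = 14/300 = 0.04667.

0.04667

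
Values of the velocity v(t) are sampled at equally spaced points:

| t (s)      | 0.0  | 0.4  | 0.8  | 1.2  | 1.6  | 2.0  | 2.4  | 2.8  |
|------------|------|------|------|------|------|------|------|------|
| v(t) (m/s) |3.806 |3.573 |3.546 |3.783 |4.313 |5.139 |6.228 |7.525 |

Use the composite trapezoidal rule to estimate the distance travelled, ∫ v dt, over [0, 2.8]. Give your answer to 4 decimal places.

12.8990

h = 0.4, n = 7.
(h/2)·[y₀ + 2y₁ + 2y₂ + 2y₃ + 2y₄ + 2y₅ + 2y₆ + y₇] = 0.2·(64.495) = 12.8990.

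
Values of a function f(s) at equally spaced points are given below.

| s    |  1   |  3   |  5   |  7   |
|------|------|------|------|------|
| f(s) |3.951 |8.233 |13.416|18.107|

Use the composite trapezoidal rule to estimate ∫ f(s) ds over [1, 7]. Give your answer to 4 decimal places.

65.3560

h = 2, n = 3.
(h/2)·[y₀ + 2y₁ + 2y₂ + y₃] = 1·(65.356) = 65.3560.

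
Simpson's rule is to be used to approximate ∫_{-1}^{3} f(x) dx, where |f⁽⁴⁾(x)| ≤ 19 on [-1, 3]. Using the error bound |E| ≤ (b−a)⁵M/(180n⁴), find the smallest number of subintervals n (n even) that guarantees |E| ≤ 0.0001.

Need 19456/(180n⁴) ≤ 0.0001.
n⁴ ≥ 19456/(180·0.0001) = 1.08089e+06 ⇒ n ≥ 32.2437, so the smallest even n is 34. (n must be even for Simpson's rule.)

34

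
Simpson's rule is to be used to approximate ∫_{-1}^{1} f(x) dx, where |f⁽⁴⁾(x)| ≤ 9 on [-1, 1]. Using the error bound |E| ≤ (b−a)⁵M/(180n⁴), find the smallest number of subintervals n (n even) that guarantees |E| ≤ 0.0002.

10

Need 288/(180n⁴) ≤ 0.0002.
n⁴ ≥ 288/(180·0.0002) = 8000 ⇒ n ≥ 9.4574, so the smallest even n is 10. (n must be even for Simpson's rule.)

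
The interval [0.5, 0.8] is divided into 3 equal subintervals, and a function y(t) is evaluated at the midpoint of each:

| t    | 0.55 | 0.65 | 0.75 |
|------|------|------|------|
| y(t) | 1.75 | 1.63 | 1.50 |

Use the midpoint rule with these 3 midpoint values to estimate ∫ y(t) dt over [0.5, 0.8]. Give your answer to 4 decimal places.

h = 0.1, n = 3.
h·[y(m₁) + y(m₂) + y(m₃)] = 0.1·(4.88) = 0.4880.

0.4880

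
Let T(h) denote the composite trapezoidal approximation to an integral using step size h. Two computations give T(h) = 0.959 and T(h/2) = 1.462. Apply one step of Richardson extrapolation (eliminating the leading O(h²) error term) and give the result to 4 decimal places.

R = (4·T(h/2) − T(h)) / 3 = (4·1.462 − 0.959)/3 = (4.889)/3 = 1.6297.

1.6297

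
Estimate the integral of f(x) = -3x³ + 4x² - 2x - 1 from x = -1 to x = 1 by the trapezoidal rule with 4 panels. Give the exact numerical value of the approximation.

1

h = (1 − (-1))/4 = 0.5.
Nodes x₀,…,x₄ = -1, -0.5, 0, 0.5, 1.
f(x) = -3x³ + 4x² - 2x - 1: f₀=8, f₁=1.375, f₂=-1, f₃=-1.375, f₄=-2.
(h/2)·[f₀ + 2f₁ + 2f₂ + 2f₃ + f₄] = 0.25·(4) = 1.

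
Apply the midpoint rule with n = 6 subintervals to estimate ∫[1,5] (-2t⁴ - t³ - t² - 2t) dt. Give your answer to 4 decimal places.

h = (5 − 1)/6 = 0.666667.
Midpoints m₁,…,m₆ = 1.333333, 2, 2.666667, 3.333333, 4, 4.666667.
f(m₁)=-13.135802, f(m₂)=-48, f(m₃)=-132.543210, f(m₄)=-301.728395, f(m₅)=-600, f(m₆)=-1081.283951.
h·[f(m₁) + f(m₂) + f(m₃) + f(m₄) + f(m₅) + f(m₆)] = 0.666667·(-2176.691358) = -1451.1276.

-1451.1276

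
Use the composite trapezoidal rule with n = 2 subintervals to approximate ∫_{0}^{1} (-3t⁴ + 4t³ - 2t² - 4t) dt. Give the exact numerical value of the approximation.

h = (1 − 0)/2 = 0.5.
Nodes t₀,…,t₂ = 0, 0.5, 1.
f(t) = -3t⁴ + 4t³ - 2t² - 4t: f₀=0, f₁=-2.1875, f₂=-5.
(h/2)·[f₀ + 2f₁ + f₂] = 0.25·(-9.375) = -2.34375.

-2.34375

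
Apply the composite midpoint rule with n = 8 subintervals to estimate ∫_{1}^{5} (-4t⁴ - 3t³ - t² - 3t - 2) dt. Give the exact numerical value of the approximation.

-3029.5625

h = (5 − 1)/8 = 0.5.
Midpoints m₁,…,m₈ = 1.25, 1.75, 2.25, 2.75, 3.25, 3.75, 4.25, 4.75.
f(m₁)=-22.9375, f(m₂)=-63.90625, f(m₃)=-150.5, f(m₄)=-308.96875, f(m₅)=-571.5625, f(m₆)=-976.53125, f(m₇)=-1568.125, f(m₈)=-2396.59375.
h·[f(m₁) + f(m₂) + f(m₃) + f(m₄) + f(m₅) + f(m₆) + f(m₇) + f(m₈)] = 0.5·(-6059.125) = -3029.5625.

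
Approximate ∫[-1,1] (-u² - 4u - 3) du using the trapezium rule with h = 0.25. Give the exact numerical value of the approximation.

h = (1 − (-1))/8 = 0.25.
Nodes u₀,…,u₈ = -1, -0.75, -0.5, -0.25, 0, 0.25, 0.5, 0.75, 1.
f(u) = -u² - 4u - 3: f₀=0, f₁=-0.5625, f₂=-1.25, f₃=-2.0625, f₄=-3, f₅=-4.0625, f₆=-5.25, f₇=-6.5625, f₈=-8.
(h/2)·[f₀ + 2f₁ + 2f₂ + 2f₃ + 2f₄ + 2f₅ + 2f₆ + 2f₇ + f₈] = 0.125·(-53.5) = -6.6875.

-6.6875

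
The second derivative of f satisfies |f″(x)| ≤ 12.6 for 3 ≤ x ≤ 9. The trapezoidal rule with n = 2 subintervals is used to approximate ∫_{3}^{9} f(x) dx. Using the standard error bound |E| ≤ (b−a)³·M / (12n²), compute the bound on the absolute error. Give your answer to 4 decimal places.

|E| ≤ (6)³·12.6 / (12·2²) = 2721.6/48 = 56.7000.

56.7000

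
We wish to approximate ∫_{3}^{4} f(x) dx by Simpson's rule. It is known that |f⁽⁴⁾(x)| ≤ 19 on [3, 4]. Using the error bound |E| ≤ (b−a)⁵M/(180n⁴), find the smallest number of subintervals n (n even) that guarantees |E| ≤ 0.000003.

14

Need 19/(180n⁴) ≤ 0.000003.
n⁴ ≥ 19/(180·0.000003) = 35185.2 ⇒ n ≥ 13.6959, so the smallest even n is 14. (n must be even for Simpson's rule.)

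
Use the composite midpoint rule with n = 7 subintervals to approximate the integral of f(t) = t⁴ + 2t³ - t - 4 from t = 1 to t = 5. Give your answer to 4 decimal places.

h = (5 − 1)/7 = 0.571429.
Midpoints m₁,…,m₇ = 1.285714, 1.857143, 2.428571, 3, 3.571429, 4.142857, 4.714286.
f(m₁)=1.697626, f(m₂)=18.848813, f(m₃)=57.004581, f(m₄)=128, f(m₅)=246.229071, f(m₆)=428.644731, f(m₇)=694.758850.
h·[f(m₁) + f(m₂) + f(m₃) + f(m₄) + f(m₅) + f(m₆) + f(m₇)] = 0.571429·(1575.183673) = 900.1050.

900.1050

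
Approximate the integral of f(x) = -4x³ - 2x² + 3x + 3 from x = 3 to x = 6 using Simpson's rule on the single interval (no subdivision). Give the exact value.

S = (b−a)/6 · [f(3) + 4f(4.5) + f(6)] = 0.5·[(-114) + 4·(-388.5) + (-915)] = -1291.5.

-1291.5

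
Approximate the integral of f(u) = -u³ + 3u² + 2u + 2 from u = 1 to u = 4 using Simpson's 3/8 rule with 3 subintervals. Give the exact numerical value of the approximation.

20.25

h = (4 − 1)/3 = 1.
Nodes u₀,…,u₃ = 1, 2, 3, 4.
f(u) = -u³ + 3u² + 2u + 2: f₀=6, f₁=10, f₂=8, f₃=-6.
(3h/8)·[f₀ + 3f₁ + 3f₂ + f₃] = 0.375·(54) = 20.25.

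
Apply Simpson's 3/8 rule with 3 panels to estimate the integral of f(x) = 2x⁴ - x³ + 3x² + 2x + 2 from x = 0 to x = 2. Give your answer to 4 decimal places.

h = (2 − 0)/3 = 0.666667.
Nodes x₀,…,x₃ = 0, 0.666667, 1.333333, 2.
f(x) = 2x⁴ - x³ + 3x² + 2x + 2: f₀=2, f₁=4.765432, f₂=13.950617, f₃=42.
(3h/8)·[f₀ + 3f₁ + 3f₂ + f₃] = 0.25·(100.148148) = 25.0370.

25.0370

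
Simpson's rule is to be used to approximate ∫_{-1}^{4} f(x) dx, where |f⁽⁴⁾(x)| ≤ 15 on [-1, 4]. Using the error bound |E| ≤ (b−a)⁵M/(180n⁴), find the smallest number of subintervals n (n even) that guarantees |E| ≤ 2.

4

Need 46875/(180n⁴) ≤ 2.
n⁴ ≥ 46875/(180·2) = 130.208 ⇒ n ≥ 3.3780, so the smallest even n is 4. (n must be even for Simpson's rule.)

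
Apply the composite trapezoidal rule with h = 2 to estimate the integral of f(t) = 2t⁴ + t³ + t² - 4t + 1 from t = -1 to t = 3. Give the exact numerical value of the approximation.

196

h = (3 − (-1))/2 = 2.
Nodes t₀,…,t₂ = -1, 1, 3.
f(t) = 2t⁴ + t³ + t² - 4t + 1: f₀=7, f₁=1, f₂=187.
(h/2)·[f₀ + 2f₁ + f₂] = 1·(196) = 196.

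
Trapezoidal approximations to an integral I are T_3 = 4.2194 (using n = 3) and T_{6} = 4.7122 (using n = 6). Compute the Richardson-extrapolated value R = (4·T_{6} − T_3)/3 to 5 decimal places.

R = (4·T_{6} − T_3) / 3 = (4·4.7122 − 4.2194)/3 = (14.6294)/3 = 4.87647.

4.87647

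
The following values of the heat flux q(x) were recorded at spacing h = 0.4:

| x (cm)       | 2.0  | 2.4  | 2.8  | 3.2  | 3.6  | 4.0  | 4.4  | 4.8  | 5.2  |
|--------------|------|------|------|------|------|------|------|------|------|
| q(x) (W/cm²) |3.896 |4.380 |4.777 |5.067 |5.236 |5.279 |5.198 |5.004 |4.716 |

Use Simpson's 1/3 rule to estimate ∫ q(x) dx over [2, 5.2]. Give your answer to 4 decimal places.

15.7272

h = 0.4, n = 8.
(h/3)·[y₀ + 4y₁ + 2y₂ + 4y₃ + 2y₄ + 4y₅ + 2y₆ + 4y₇ + y₈] = 0.133333·(117.954) = 15.7272.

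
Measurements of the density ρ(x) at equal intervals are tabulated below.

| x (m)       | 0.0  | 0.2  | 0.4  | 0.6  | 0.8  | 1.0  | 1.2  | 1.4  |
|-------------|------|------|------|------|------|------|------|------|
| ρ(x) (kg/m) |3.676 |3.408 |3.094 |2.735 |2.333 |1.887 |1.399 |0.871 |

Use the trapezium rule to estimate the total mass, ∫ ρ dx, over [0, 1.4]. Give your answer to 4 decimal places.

3.4259

h = 0.2, n = 7.
(h/2)·[y₀ + 2y₁ + 2y₂ + 2y₃ + 2y₄ + 2y₅ + 2y₆ + y₇] = 0.1·(34.259) = 3.4259.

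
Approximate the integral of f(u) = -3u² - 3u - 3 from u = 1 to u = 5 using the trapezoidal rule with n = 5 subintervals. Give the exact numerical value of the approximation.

h = (5 − 1)/5 = 0.8.
Nodes u₀,…,u₅ = 1, 1.8, 2.6, 3.4, 4.2, 5.
f(u) = -3u² - 3u - 3: f₀=-9, f₁=-18.12, f₂=-31.08, f₃=-47.88, f₄=-68.52, f₅=-93.
(h/2)·[f₀ + 2f₁ + 2f₂ + 2f₃ + 2f₄ + f₅] = 0.4·(-433.2) = -173.28.

-173.28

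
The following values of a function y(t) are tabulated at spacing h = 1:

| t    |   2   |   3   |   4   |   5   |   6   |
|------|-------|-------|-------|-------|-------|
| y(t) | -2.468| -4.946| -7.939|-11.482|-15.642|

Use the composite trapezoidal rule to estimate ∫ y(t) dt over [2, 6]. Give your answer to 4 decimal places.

h = 1, n = 4.
(h/2)·[y₀ + 2y₁ + 2y₂ + 2y₃ + y₄] = 0.5·(-66.844) = -33.4220.

-33.4220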